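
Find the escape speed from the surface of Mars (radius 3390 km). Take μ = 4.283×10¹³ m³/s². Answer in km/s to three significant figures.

v_esc ≈ 5.03 km/s

r = R = 3.390×10⁶ m.
Escape speed v_esc = √(2μ/r) = √(2 × 4.283×10¹³ / 3.390×10⁶) = √(2.527×10⁷) = 5027 m/s.
= 5.027 km/s.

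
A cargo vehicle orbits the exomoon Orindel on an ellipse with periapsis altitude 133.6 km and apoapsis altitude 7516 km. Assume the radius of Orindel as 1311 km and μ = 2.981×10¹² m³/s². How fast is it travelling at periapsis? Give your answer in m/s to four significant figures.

r_p = 1311 + 133.6 = 1444.6 km = 1.4446×10⁶ m.
r_a = 1311 + 7516 = 8827.0 km = 8.8270×10⁶ m.
Semi-major axis a = (r_p + r_a)/2 = 5135.8 km = 5.136×10⁶ m.
Vis-viva: v² = μ(2/r − 1/a) = 2.981×10¹² × (1.384×10⁻⁶ − 1.947×10⁻⁷) = 3.547×10⁶ m²/s².
v = 1883 m/s.

v ≈ 1883 m/s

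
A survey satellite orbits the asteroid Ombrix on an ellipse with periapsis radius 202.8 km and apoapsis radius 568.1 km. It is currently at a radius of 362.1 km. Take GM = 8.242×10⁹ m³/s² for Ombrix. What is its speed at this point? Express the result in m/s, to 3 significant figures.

v ≈ 155 m/s

Semi-major axis a = (r_p + r_a)/2 = 385.45 km = 3.855×10⁵ m.
Vis-viva: v² = μ(2/r − 1/a) = 8.242×10⁹ × (5.523×10⁻⁶ − 2.594×10⁻⁶) = 2.414×10⁴ m²/s².
v = 155.4 m/s.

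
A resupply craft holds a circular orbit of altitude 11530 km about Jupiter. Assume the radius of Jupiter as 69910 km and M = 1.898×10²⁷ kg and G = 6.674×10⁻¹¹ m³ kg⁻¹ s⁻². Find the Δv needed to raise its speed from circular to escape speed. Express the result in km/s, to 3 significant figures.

Δv ≈ 16.3 km/s

μ = GM = 6.674×10⁻¹¹ × 1.898×10²⁷ = 1.267×10¹⁷ m³/s².
r = 69910 + 11530 = 81440 km = 8.1440×10⁷ m.
Circular speed v_c = √(μ/r) = 39440 m/s.
Escape speed v_esc = √(2μ/r) = √2 × v_c = 55770 m/s.
Δv = v_esc − v_c = 16340 m/s = 16.34 km/s.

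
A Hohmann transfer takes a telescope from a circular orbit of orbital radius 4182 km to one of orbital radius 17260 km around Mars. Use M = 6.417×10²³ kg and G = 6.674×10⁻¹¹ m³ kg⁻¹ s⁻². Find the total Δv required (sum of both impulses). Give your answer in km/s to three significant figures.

Δv_total ≈ 1.45 km/s

μ = GM = 6.674×10⁻¹¹ × 6.417×10²³ = 4.283×10¹³ m³/s².
r₁ = 4182 km = 4.182×10⁶ m.
r₂ = 17260 km = 1.726×10⁷ m.
Transfer ellipse a_t = (r₁ + r₂)/2 = 1.072×10⁷ m.
At r₁: circular v_c1 = √(μ/r₁) = 3200 m/s; transfer-periapsis v_p = √[μ(2/r₁ − 1/a_t)] = 4060 m/s.
Δv₁ = v_p − v_c1 = 860.3 m/s.
At r₂: circular v_c2 = √(μ/r₂) = 1575 m/s; transfer-apoapsis v_a = √[μ(2/r₂ − 1/a_t)] = 983.8 m/s.
Δv₂ = v_c2 − v_a = 591.4 m/s.
Total Δv = Δv₁ + Δv₂ = 1452 m/s = 1.452 km/s.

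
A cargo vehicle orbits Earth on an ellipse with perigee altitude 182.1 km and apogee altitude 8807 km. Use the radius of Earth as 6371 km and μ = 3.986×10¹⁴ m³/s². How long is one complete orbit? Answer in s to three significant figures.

T ≈ 11300 s

r_p = 6371 + 182.1 = 6553.1 km = 6.5531×10⁶ m.
r_a = 6371 + 8807 = 15178 km = 1.5178×10⁷ m.
Semi-major axis a = (r_p + r_a)/2 = (6553.1 + 15178)/2 = 10866 km = 1.087×10⁷ m.
By Kepler's third law T = 2π√(a³/μ) = 2π × 1.794×10³ = 1.127×10⁴ s.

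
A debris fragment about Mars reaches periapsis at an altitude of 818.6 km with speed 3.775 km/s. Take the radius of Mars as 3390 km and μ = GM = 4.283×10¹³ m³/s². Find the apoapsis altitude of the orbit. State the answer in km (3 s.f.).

apoapsis altitude ≈ 6440 km

r_p = 3390 + 818.6 = 4208.6 km = 4.209×10⁶ m.
Specific energy ε = v²/2 − μ/r = -3.051×10⁶ J/kg, so a = −μ/(2ε) = 7.018×10⁶ m.
The apsides satisfy r_p + r_a = 2a, so the apoapsis radius is 2a − r_p = 9.827×10⁶ m = 9827.3 km.
Apoapsis altitude = 9827.3 − 3390 = 6437.3 km.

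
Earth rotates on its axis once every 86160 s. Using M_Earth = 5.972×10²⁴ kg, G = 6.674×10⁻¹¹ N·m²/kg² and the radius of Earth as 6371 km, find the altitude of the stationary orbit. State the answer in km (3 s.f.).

μ = GM = 6.674×10⁻¹¹ × 5.972×10²⁴ = 3.986×10¹⁴ m³/s².
A synchronous orbit has period T, so by Kepler's third law a = (μT²/4π²)^(1/3).
μT²/4π² = 3.986×10¹⁴ × (8.616×10⁴)² / 39.48 = 7.495×10²² m³.
a = 4.216×10⁷ m = 42162 km.
Altitude h = a − R = 42162 − 6371 = 35791 km.

h_sync ≈ 35800 km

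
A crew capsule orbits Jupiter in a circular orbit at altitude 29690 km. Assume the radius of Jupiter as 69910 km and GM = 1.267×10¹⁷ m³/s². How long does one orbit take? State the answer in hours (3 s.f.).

r = 69910 + 29690 = 99600 km = 9.9600×10⁷ m.
Kepler's third law: T = 2π√(r³/μ) = 2π√((9.960×10⁷)³ / 1.267×10¹⁷).
r³/μ = 7.798×10⁶ s², so T = 2π × 2.793×10³ = 1.755×10⁴ s.
Converting: 1.755×10⁴ s ÷ 3600 = 4.874 hours.

T ≈ 4.87 hours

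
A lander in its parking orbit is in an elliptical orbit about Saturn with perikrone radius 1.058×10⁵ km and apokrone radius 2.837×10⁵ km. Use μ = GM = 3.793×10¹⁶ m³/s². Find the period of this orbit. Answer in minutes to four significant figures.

T ≈ 1461 minutes

Semi-major axis a = (r_p + r_a)/2 = (1.0580×10⁵ + 2.8370×10⁵)/2 = 1.9475×10⁵ km = 1.948×10⁸ m.
By Kepler's third law T = 2π√(a³/μ) = 2π × 1.395×10⁴ = 8.768×10⁴ s.
= 1461 minutes.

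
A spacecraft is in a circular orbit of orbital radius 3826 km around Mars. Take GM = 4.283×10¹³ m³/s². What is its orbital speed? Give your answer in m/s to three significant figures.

r = 3826 km = 3.826×10⁶ m.
For a circular orbit v = √(μ/r) = √(4.283×10¹³ / 3.826×10⁶) = √(1.119×10⁷) = 3346 m/s.

v ≈ 3350 m/s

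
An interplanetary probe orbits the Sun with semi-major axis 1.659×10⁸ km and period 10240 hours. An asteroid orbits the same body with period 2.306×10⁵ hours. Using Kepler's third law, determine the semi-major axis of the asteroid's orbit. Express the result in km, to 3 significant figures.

a₂ ≈ 1.32×10⁹ km

Kepler's third law: a³ ∝ T², so a₂ = a₁ (T₂/T₁)^(2/3).
T₂/T₁ = 22.52, (T₂/T₁)^(2/3) = 7.975.
a₂ = 1.659×10⁸ × 7.975 = 1.323×10⁹ km.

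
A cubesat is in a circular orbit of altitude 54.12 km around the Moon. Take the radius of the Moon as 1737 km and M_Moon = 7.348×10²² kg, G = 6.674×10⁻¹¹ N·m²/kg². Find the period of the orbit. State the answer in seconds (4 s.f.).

μ = GM = 6.674×10⁻¹¹ × 7.348×10²² = 4.904×10¹² m³/s².
r = 1737 + 54.12 = 1791.1 km = 1.7911×10⁶ m.
Kepler's third law: T = 2π√(r³/μ) = 2π√((1.791×10⁶)³ / 4.904×10¹²).
r³/μ = 1.172×10⁶ s², so T = 2π × 1.082×10³ = 6.801×10³ s.

T ≈ 6801 seconds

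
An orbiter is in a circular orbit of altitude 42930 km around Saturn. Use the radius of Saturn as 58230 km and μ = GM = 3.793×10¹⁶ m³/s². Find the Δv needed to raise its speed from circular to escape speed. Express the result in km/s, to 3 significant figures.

Δv ≈ 8.02 km/s

r = 58230 + 42930 = 101160 km = 1.0116×10⁸ m.
Circular speed v_c = √(μ/r) = 19360 m/s.
Escape speed v_esc = √(2μ/r) = √2 × v_c = 27380 m/s.
Δv = v_esc − v_c = 8021 m/s = 8.021 km/s.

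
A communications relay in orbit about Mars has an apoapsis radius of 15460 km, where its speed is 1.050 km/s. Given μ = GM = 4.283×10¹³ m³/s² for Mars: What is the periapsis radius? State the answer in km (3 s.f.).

r_a = 1.546×10⁷ m.
Specific energy ε = v²/2 − μ/r = -2.219×10⁶ J/kg, so a = −μ/(2ε) = 9.650×10⁶ m.
The apsides satisfy r_p + r_a = 2a, so the periapsis radius is 2a − r_a = 3.840×10⁶ m = 3840.4 km.

periapsis radius ≈ 3840 km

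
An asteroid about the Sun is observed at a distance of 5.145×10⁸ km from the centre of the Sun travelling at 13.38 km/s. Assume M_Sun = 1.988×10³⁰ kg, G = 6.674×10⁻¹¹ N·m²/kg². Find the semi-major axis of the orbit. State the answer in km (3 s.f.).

μ = GM = 6.674×10⁻¹¹ × 1.988×10³⁰ = 1.327×10²⁰ m³/s².
r = 5.145×10¹¹ m.
Specific orbital energy ε = v²/2 − μ/r = (13380)²/2 − 1.327×10²⁰/5.145×10¹¹ = -1.684×10⁸ J/kg.
Since ε = −μ/(2a), a = −μ/(2ε) = 3.940×10¹¹ m = 3.9402×10⁸ km.

a ≈ 3.94×10⁸ km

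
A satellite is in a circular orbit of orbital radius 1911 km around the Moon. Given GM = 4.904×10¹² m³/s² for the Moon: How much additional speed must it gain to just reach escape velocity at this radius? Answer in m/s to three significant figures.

Δv ≈ 664 m/s

r = 1911 km = 1.911×10⁶ m.
Circular speed v_c = √(μ/r) = 1602 m/s.
Escape speed v_esc = √(2μ/r) = √2 × v_c = 2265 m/s.
Δv = v_esc − v_c = 663.5 m/s.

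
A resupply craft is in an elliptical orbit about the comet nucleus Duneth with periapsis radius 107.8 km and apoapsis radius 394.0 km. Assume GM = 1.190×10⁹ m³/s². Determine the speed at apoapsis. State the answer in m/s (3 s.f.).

Semi-major axis a = (r_p + r_a)/2 = 250.90 km = 2.509×10⁵ m.
Vis-viva: v² = μ(2/r − 1/a) = 1.190×10⁹ × (5.076×10⁻⁶ − 3.986×10⁻⁶) = 1.298×10³ m²/s².
v = 36.02 m/s.

v ≈ 36.0 m/s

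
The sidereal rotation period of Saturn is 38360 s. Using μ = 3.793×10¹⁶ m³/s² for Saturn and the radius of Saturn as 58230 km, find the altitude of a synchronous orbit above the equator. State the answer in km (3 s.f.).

h_sync ≈ 54000 km

A synchronous orbit has period T, so by Kepler's third law a = (μT²/4π²)^(1/3).
μT²/4π² = 3.793×10¹⁶ × (3.836×10⁴)² / 39.48 = 1.414×10²⁴ m³.
a = 1.122×10⁸ m = 1.1223×10⁵ km.
Altitude h = a − R = 1.1223×10⁵ − 58230 = 54005 km.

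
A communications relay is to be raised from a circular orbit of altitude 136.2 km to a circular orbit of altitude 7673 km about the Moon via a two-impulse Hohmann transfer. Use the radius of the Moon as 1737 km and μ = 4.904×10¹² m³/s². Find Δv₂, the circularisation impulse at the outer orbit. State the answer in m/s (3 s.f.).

r₁ = 1737 + 136.2 = 1873.2 km = 1.8732×10⁶ m.
r₂ = 1737 + 7673 = 9410.0 km = 9.4100×10⁶ m.
Transfer ellipse a_t = (r₁ + r₂)/2 = 5.642×10⁶ m.
At r₁: circular v_c1 = √(μ/r₁) = 1618 m/s; transfer-perilune v_p = √[μ(2/r₁ − 1/a_t)] = 2090 m/s.
At r₂: circular v_c2 = √(μ/r₂) = 721.9 m/s; transfer-apolune v_a = √[μ(2/r₂ − 1/a_t)] = 416.0 m/s.
Δv₂ = v_c2 − v_a = 305.9 m/s.

Δv ≈ 306 m/s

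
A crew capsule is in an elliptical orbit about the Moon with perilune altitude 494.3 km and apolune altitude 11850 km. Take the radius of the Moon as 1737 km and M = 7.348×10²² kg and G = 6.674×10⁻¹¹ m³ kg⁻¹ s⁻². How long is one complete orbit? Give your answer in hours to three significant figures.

T ≈ 17.5 hours

μ = GM = 6.674×10⁻¹¹ × 7.348×10²² = 4.904×10¹² m³/s².
r_p = 1737 + 494.3 = 2231.3 km = 2.2313×10⁶ m.
r_a = 1737 + 11850 = 13587 km = 1.3587×10⁷ m.
Semi-major axis a = (r_p + r_a)/2 = (2231.3 + 13587)/2 = 7909.1 km = 7.909×10⁶ m.
By Kepler's third law T = 2π√(a³/μ) = 2π × 1.004×10⁴ = 6.311×10⁴ s.
= 17.53 hours.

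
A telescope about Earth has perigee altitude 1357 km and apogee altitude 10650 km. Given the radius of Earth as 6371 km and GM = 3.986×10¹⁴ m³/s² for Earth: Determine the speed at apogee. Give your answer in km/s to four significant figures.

r_p = 6371 + 1357 = 7728.0 km = 7.7280×10⁶ m.
r_a = 6371 + 10650 = 17021 km = 1.7021×10⁷ m.
Semi-major axis a = (r_p + r_a)/2 = 12374 km = 1.237×10⁷ m.
Vis-viva: v² = μ(2/r − 1/a) = 3.986×10¹⁴ × (1.175×10⁻⁷ − 8.081×10⁻⁸) = 1.462×10⁷ m²/s².
v = 3824 m/s = 3.824 km/s.

v ≈ 3.824 km/s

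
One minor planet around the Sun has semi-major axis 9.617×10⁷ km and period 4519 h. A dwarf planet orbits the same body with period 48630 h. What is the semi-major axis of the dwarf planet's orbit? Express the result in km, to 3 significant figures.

a₂ ≈ 4.69×10⁸ km

Kepler's third law: a³ ∝ T², so a₂ = a₁ (T₂/T₁)^(2/3).
T₂/T₁ = 10.76, (T₂/T₁)^(2/3) = 4.874.
a₂ = 9.617×10⁷ × 4.874 = 4.688×10⁸ km.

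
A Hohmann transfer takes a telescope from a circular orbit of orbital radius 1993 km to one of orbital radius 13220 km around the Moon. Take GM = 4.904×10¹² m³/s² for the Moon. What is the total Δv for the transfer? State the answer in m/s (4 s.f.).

Δv_total ≈ 796.6 m/s

r₁ = 1993 km = 1.993×10⁶ m.
r₂ = 13220 km = 1.322×10⁷ m.
Transfer ellipse a_t = (r₁ + r₂)/2 = 7.606×10⁶ m.
At r₁: circular v_c1 = √(μ/r₁) = 1569 m/s; transfer-perilune v_p = √[μ(2/r₁ − 1/a_t)] = 2068 m/s.
Δv₁ = v_p − v_c1 = 499.3 m/s.
At r₂: circular v_c2 = √(μ/r₂) = 609.1 m/s; transfer-apolune v_a = √[μ(2/r₂ − 1/a_t)] = 311.8 m/s.
Δv₂ = v_c2 − v_a = 297.3 m/s.
Total Δv = Δv₁ + Δv₂ = 796.6 m/s.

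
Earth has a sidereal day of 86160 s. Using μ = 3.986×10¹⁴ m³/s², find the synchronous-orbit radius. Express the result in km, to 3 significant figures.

A synchronous orbit has period T, so by Kepler's third law a = (μT²/4π²)^(1/3).
μT²/4π² = 3.986×10¹⁴ × (8.616×10⁴)² / 39.48 = 7.495×10²² m³.
a = 4.216×10⁷ m = 42163 km.

r_sync ≈ 42200 km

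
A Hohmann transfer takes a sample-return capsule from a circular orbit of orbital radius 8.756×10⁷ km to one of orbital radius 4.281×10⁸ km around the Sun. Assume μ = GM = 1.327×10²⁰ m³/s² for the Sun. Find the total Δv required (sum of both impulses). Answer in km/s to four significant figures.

Δv_total ≈ 18.58 km/s

r₁ = 8.756×10⁷ km = 8.756×10¹⁰ m.
r₂ = 4.281×10⁸ km = 4.281×10¹¹ m.
Transfer ellipse a_t = (r₁ + r₂)/2 = 2.578×10¹¹ m.
At r₁: circular v_c1 = √(μ/r₁) = 38930 m/s; transfer-perihelion v_p = √[μ(2/r₁ − 1/a_t)] = 50160 m/s.
Δv₁ = v_p − v_c1 = 11230 m/s.
At r₂: circular v_c2 = √(μ/r₂) = 17610 m/s; transfer-aphelion v_a = √[μ(2/r₂ − 1/a_t)] = 10260 m/s.
Δv₂ = v_c2 − v_a = 7346 m/s.
Total Δv = Δv₁ + Δv₂ = 18580 m/s = 18.58 km/s.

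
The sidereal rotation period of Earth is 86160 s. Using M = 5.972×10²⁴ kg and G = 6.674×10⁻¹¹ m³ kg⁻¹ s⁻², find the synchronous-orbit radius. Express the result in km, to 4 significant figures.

μ = GM = 6.674×10⁻¹¹ × 5.972×10²⁴ = 3.986×10¹⁴ m³/s².
A synchronous orbit has period T, so by Kepler's third law a = (μT²/4π²)^(1/3).
μT²/4π² = 3.986×10¹⁴ × (8.616×10⁴)² / 39.48 = 7.495×10²² m³.
a = 4.216×10⁷ m = 42162 km.

r_sync ≈ 42160 km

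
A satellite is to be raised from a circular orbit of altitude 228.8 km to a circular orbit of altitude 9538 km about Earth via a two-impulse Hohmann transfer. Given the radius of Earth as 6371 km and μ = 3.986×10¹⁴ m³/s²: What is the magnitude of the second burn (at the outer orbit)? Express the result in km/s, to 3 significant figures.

Δv ≈ 1.17 km/s

r₁ = 6371 + 228.8 = 6599.8 km = 6.5998×10⁶ m.
r₂ = 6371 + 9538 = 15909 km = 1.5909×10⁷ m.
Transfer ellipse a_t = (r₁ + r₂)/2 = 1.125×10⁷ m.
At r₁: circular v_c1 = √(μ/r₁) = 7771 m/s; transfer-perigee v_p = √[μ(2/r₁ − 1/a_t)] = 9240 m/s.
At r₂: circular v_c2 = √(μ/r₂) = 5005 m/s; transfer-apogee v_a = √[μ(2/r₂ − 1/a_t)] = 3833 m/s.
Δv₂ = v_c2 − v_a = 1172 m/s.
= 1.172 km/s.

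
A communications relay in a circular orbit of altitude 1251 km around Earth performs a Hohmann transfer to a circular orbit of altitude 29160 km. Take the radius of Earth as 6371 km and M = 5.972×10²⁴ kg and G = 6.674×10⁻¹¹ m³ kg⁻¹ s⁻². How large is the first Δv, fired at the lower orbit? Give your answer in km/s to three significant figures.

Δv ≈ 2.05 km/s

μ = GM = 6.674×10⁻¹¹ × 5.972×10²⁴ = 3.986×10¹⁴ m³/s².
r₁ = 6371 + 1251 = 7622.0 km = 7.6220×10⁶ m.
r₂ = 6371 + 29160 = 35531 km = 3.5531×10⁷ m.
Transfer ellipse a_t = (r₁ + r₂)/2 = 2.158×10⁷ m.
At r₁: circular v_c1 = √(μ/r₁) = 7231 m/s; transfer-perigee v_p = √[μ(2/r₁ − 1/a_t)] = 9280 m/s.
Δv₁ = v_p − v_c1 = 2048 m/s.
= 2.048 km/s.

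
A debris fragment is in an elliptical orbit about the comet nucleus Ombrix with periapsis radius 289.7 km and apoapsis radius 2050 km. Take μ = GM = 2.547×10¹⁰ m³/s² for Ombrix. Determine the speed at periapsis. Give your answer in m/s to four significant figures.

v ≈ 392.5 m/s

Semi-major axis a = (r_p + r_a)/2 = 1169.8 km = 1.170×10⁶ m.
Vis-viva: v² = μ(2/r − 1/a) = 2.547×10¹⁰ × (6.904×10⁻⁶ − 8.548×10⁻⁷) = 1.541×10⁵ m²/s².
v = 392.5 m/s.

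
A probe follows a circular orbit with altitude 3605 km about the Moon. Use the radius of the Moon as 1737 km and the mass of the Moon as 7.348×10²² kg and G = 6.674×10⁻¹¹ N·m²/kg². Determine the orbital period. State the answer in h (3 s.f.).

T ≈ 9.73 h

μ = GM = 6.674×10⁻¹¹ × 7.348×10²² = 4.904×10¹² m³/s².
r = 1737 + 3605 = 5342.0 km = 5.3420×10⁶ m.
Kepler's third law: T = 2π√(r³/μ) = 2π√((5.342×10⁶)³ / 4.904×10¹²).
r³/μ = 3.109×10⁷ s², so T = 2π × 5.575×10³ = 3.503×10⁴ s.
Converting: 3.503×10⁴ s ÷ 3600 = 9.731 h.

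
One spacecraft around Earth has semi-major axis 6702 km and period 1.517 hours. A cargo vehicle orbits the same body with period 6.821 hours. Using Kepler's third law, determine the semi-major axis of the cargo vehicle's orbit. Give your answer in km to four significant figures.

a₂ ≈ 18260 km

Kepler's third law: a³ ∝ T², so a₂ = a₁ (T₂/T₁)^(2/3).
T₂/T₁ = 4.496, (T₂/T₁)^(2/3) = 2.724.
a₂ = 6702 × 2.724 = 18260 km.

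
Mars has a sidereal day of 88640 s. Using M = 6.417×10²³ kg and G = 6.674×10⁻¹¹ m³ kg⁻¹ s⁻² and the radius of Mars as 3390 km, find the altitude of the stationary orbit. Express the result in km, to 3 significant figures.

μ = GM = 6.674×10⁻¹¹ × 6.417×10²³ = 4.283×10¹³ m³/s².
A synchronous orbit has period T, so by Kepler's third law a = (μT²/4π²)^(1/3).
μT²/4π² = 4.283×10¹³ × (8.864×10⁴)² / 39.48 = 8.524×10²¹ m³.
a = 2.043×10⁷ m = 20427 km.
Altitude h = a − R = 20427 − 3390 = 17037 km.

h_sync ≈ 17000 km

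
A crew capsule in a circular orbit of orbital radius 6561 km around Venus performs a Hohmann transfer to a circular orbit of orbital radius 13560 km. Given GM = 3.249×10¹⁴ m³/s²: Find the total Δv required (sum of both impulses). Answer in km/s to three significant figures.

Δv_total ≈ 2.07 km/s

r₁ = 6561 km = 6.561×10⁶ m.
r₂ = 13560 km = 1.356×10⁷ m.
Transfer ellipse a_t = (r₁ + r₂)/2 = 1.006×10⁷ m.
At r₁: circular v_c1 = √(μ/r₁) = 7037 m/s; transfer-periapsis v_p = √[μ(2/r₁ − 1/a_t)] = 8170 m/s.
Δv₁ = v_p − v_c1 = 1133 m/s.
At r₂: circular v_c2 = √(μ/r₂) = 4895 m/s; transfer-apoapsis v_a = √[μ(2/r₂ − 1/a_t)] = 3953 m/s.
Δv₂ = v_c2 − v_a = 942.0 m/s.
Total Δv = Δv₁ + Δv₂ = 2075 m/s = 2.075 km/s.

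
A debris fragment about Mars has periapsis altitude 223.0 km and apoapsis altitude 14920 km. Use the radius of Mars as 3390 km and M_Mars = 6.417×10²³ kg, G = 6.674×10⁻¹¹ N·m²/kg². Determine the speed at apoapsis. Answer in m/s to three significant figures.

μ = GM = 6.674×10⁻¹¹ × 6.417×10²³ = 4.283×10¹³ m³/s².
r_p = 3390 + 223.0 = 3613.0 km = 3.6130×10⁶ m.
r_a = 3390 + 14920 = 18310 km = 1.8310×10⁷ m.
Semi-major axis a = (r_p + r_a)/2 = 10962 km = 1.096×10⁷ m.
Vis-viva: v² = μ(2/r − 1/a) = 4.283×10¹³ × (1.092×10⁻⁷ − 9.123×10⁻⁸) = 7.710×10⁵ m²/s².
v = 878.0 m/s.

v ≈ 878 m/s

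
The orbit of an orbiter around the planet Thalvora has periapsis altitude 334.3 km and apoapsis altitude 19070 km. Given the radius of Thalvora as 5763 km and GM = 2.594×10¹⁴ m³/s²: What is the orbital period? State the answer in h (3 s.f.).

T ≈ 6.59 h

r_p = 5763 + 334.3 = 6097.3 km = 6.0973×10⁶ m.
r_a = 5763 + 19070 = 24833 km = 2.4833×10⁷ m.
Semi-major axis a = (r_p + r_a)/2 = (6097.3 + 24833)/2 = 15465 km = 1.547×10⁷ m.
By Kepler's third law T = 2π√(a³/μ) = 2π × 3.776×10³ = 2.373×10⁴ s.
= 6.591 h.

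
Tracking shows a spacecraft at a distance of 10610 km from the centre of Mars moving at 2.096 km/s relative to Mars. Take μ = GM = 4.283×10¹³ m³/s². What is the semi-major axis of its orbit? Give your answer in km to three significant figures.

r = 1.061×10⁷ m.
Specific orbital energy ε = v²/2 − μ/r = (2096)²/2 − 4.283×10¹³/1.061×10⁷ = -1.840×10⁶ J/kg.
Since ε = −μ/(2a), a = −μ/(2ε) = 1.164×10⁷ m = 11638 km.

a ≈ 11600 km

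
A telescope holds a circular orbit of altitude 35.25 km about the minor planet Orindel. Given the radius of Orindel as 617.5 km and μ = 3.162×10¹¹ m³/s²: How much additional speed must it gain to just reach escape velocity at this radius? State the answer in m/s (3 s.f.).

r = 617.5 + 35.25 = 652.75 km = 6.5275×10⁵ m.
Circular speed v_c = √(μ/r) = 696.0 m/s.
Escape speed v_esc = √(2μ/r) = √2 × v_c = 984.3 m/s.
Δv = v_esc − v_c = 288.3 m/s.

Δv ≈ 288 m/s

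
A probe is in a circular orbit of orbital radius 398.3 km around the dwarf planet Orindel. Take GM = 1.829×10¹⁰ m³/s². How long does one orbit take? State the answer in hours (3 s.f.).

T ≈ 3.24 hours

r = 398.3 km = 3.983×10⁵ m.
Kepler's third law: T = 2π√(r³/μ) = 2π√((3.983×10⁵)³ / 1.829×10¹⁰).
r³/μ = 3.455×10⁶ s², so T = 2π × 1.859×10³ = 1.168×10⁴ s.
Converting: 1.168×10⁴ s ÷ 3600 = 3.244 hours.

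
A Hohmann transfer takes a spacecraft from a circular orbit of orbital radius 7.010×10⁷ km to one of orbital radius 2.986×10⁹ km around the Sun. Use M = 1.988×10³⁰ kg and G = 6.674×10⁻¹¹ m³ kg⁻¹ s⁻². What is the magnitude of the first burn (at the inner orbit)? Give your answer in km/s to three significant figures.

Δv ≈ 17.3 km/s

μ = GM = 6.674×10⁻¹¹ × 1.988×10³⁰ = 1.327×10²⁰ m³/s².
r₁ = 7.010×10⁷ km = 7.010×10¹⁰ m.
r₂ = 2.986×10⁹ km = 2.986×10¹² m.
Transfer ellipse a_t = (r₁ + r₂)/2 = 1.528×10¹² m.
At r₁: circular v_c1 = √(μ/r₁) = 43510 m/s; transfer-perihelion v_p = √[μ(2/r₁ − 1/a_t)] = 60820 m/s.
Δv₁ = v_p − v_c1 = 17310 m/s.
= 17.31 km/s.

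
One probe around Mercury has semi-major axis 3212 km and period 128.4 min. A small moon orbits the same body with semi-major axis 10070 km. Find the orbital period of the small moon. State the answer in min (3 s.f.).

T₂ ≈ 713 min

Kepler's third law: T² ∝ a³, so T₂ = T₁ (a₂/a₁)^(3/2).
a₂/a₁ = 3.135, (a₂/a₁)^(3/2) = 5.551.
T₂ = 128.4 × 5.551 = 712.8 min.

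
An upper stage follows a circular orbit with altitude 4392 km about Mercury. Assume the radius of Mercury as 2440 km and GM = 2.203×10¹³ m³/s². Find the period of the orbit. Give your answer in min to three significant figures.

r = 2440 + 4392 = 6832.0 km = 6.8320×10⁶ m.
Kepler's third law: T = 2π√(r³/μ) = 2π√((6.832×10⁶)³ / 2.203×10¹³).
r³/μ = 1.448×10⁷ s², so T = 2π × 3.805×10³ = 2.391×10⁴ s.
Converting: 2.391×10⁴ s ÷ 60.00 = 398.4 min.

T ≈ 398 min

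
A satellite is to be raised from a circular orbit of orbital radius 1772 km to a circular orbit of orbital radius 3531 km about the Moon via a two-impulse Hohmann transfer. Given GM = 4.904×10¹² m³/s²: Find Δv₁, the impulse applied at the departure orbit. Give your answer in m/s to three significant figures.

Δv ≈ 256 m/s

r₁ = 1772 km = 1.772×10⁶ m.
r₂ = 3531 km = 3.531×10⁶ m.
Transfer ellipse a_t = (r₁ + r₂)/2 = 2.652×10⁶ m.
At r₁: circular v_c1 = √(μ/r₁) = 1664 m/s; transfer-perilune v_p = √[μ(2/r₁ − 1/a_t)] = 1920 m/s.
Δv₁ = v_p − v_c1 = 256.2 m/s.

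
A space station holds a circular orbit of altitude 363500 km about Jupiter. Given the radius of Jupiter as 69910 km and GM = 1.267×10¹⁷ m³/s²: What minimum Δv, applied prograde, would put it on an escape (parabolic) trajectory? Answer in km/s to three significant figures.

r = 69910 + 363500 = 433410 km = 4.3341×10⁸ m.
Circular speed v_c = √(μ/r) = 17100 m/s.
Escape speed v_esc = √(2μ/r) = √2 × v_c = 24180 m/s.
Δv = v_esc − v_c = 7082 m/s = 7.082 km/s.

Δv ≈ 7.08 km/s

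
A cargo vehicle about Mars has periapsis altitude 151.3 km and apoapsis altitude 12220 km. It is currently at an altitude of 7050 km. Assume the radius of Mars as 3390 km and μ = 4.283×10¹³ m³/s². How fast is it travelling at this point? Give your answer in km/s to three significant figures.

r_p = 3390 + 151.3 = 3541.3 km = 3.5413×10⁶ m.
r_a = 3390 + 12220 = 15610 km = 1.5610×10⁷ m.
r = 3390 + 7050 = 10440 km = 1.044×10⁷ m.
Semi-major axis a = (r_p + r_a)/2 = 9575.6 km = 9.576×10⁶ m.
Vis-viva: v² = μ(2/r − 1/a) = 4.283×10¹³ × (1.916×10⁻⁷ − 1.044×10⁻⁷) = 3.732×10⁶ m²/s².
v = 1932 m/s = 1.932 km/s.

v ≈ 1.93 km/s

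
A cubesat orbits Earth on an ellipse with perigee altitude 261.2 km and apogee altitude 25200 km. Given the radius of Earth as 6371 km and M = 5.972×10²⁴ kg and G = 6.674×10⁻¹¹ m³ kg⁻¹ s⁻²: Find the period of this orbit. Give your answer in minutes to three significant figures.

T ≈ 438 minutes

μ = GM = 6.674×10⁻¹¹ × 5.972×10²⁴ = 3.986×10¹⁴ m³/s².
r_p = 6371 + 261.2 = 6632.2 km = 6.6322×10⁶ m.
r_a = 6371 + 25200 = 31571 km = 3.1571×10⁷ m.
Semi-major axis a = (r_p + r_a)/2 = (6632.2 + 31571)/2 = 19102 km = 1.910×10⁷ m.
By Kepler's third law T = 2π√(a³/μ) = 2π × 4.182×10³ = 2.627×10⁴ s.
= 437.9 minutes.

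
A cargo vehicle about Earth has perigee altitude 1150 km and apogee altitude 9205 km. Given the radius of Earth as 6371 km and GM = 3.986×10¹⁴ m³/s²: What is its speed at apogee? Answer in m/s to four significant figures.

v ≈ 4082 m/s

r_p = 6371 + 1150 = 7521.0 km = 7.5210×10⁶ m.
r_a = 6371 + 9205 = 15576 km = 1.5576×10⁷ m.
Semi-major axis a = (r_p + r_a)/2 = 11548 km = 1.155×10⁷ m.
Vis-viva: v² = μ(2/r − 1/a) = 3.986×10¹⁴ × (1.284×10⁻⁷ − 8.659×10⁻⁸) = 1.667×10⁷ m²/s².
v = 4082 m/s.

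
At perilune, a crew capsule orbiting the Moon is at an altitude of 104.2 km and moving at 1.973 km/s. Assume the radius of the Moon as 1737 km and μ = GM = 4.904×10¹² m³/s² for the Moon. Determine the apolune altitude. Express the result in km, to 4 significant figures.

apolune altitude ≈ 3260 km

r_p = 1737 + 104.2 = 1841.2 km = 1.841×10⁶ m.
Specific energy ε = v²/2 − μ/r = -7.171×10⁵ J/kg, so a = −μ/(2ε) = 3.419×10⁶ m.
The apsides satisfy r_p + r_a = 2a, so the apolune radius is 2a − r_p = 4.997×10⁶ m = 4997.3 km.
Apolune altitude = 4997.3 − 1737 = 3260.3 km.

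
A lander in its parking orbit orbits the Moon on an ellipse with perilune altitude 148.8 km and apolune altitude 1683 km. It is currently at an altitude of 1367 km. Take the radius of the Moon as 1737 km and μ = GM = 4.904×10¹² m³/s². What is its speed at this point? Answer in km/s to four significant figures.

v ≈ 1.145 km/s

r_p = 1737 + 148.8 = 1885.8 km = 1.8858×10⁶ m.
r_a = 1737 + 1683 = 3420.0 km = 3.4200×10⁶ m.
r = 1737 + 1367 = 3104.0 km = 3.104×10⁶ m.
Semi-major axis a = (r_p + r_a)/2 = 2652.9 km = 2.653×10⁶ m.
Vis-viva: v² = μ(2/r − 1/a) = 4.904×10¹² × (6.443×10⁻⁷ − 3.769×10⁻⁷) = 1.311×10⁶ m²/s².
v = 1145 m/s = 1.145 km/s.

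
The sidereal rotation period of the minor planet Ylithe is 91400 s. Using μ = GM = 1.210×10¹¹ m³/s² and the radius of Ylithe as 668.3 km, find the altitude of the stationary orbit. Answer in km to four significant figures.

A synchronous orbit has period T, so by Kepler's third law a = (μT²/4π²)^(1/3).
μT²/4π² = 1.210×10¹¹ × (9.140×10⁴)² / 39.48 = 2.560×10¹⁹ m³.
a = 2.947×10⁶ m = 2947.4 km.
Altitude h = a − R = 2947.4 − 668.3 = 2279.1 km.

h_sync ≈ 2279 km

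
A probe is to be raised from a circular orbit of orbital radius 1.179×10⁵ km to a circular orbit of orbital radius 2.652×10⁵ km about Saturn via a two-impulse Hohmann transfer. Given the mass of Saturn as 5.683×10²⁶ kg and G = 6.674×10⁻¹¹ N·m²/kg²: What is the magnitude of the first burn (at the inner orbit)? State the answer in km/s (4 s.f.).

μ = GM = 6.674×10⁻¹¹ × 5.683×10²⁶ = 3.793×10¹⁶ m³/s².
r₁ = 1.179×10⁵ km = 1.179×10⁸ m.
r₂ = 2.652×10⁵ km = 2.652×10⁸ m.
Transfer ellipse a_t = (r₁ + r₂)/2 = 1.916×10⁸ m.
At r₁: circular v_c1 = √(μ/r₁) = 17940 m/s; transfer-perikrone v_p = √[μ(2/r₁ − 1/a_t)] = 21100 m/s.
Δv₁ = v_p − v_c1 = 3168 m/s.
= 3.168 km/s.

Δv ≈ 3.168 km/s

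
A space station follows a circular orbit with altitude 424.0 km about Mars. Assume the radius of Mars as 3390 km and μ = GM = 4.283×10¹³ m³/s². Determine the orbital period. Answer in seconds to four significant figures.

r = 3390 + 424.0 = 3814.0 km = 3.8140×10⁶ m.
Kepler's third law: T = 2π√(r³/μ) = 2π√((3.814×10⁶)³ / 4.283×10¹³).
r³/μ = 1.295×10⁶ s², so T = 2π × 1.138×10³ = 7.151×10³ s.

T ≈ 7151 seconds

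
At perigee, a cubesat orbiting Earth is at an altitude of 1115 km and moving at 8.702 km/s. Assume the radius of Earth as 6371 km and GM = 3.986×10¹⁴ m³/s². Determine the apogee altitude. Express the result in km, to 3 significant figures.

apogee altitude ≈ 12100 km

r_p = 6371 + 1115 = 7486.0 km = 7.486×10⁶ m.
Specific energy ε = v²/2 − μ/r = -1.538×10⁷ J/kg, so a = −μ/(2ε) = 1.296×10⁷ m.
The apsides satisfy r_p + r_a = 2a, so the apogee radius is 2a − r_p = 1.842×10⁷ m = 18425 km.
Apogee altitude = 18425 − 6371 = 12054 km.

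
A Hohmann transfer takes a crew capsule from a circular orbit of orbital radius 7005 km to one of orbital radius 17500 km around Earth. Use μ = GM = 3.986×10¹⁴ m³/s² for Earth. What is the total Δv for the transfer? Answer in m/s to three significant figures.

r₁ = 7005 km = 7.005×10⁶ m.
r₂ = 17500 km = 1.750×10⁷ m.
Transfer ellipse a_t = (r₁ + r₂)/2 = 1.225×10⁷ m.
At r₁: circular v_c1 = √(μ/r₁) = 7543 m/s; transfer-perigee v_p = √[μ(2/r₁ − 1/a_t)] = 9015 m/s.
Δv₁ = v_p − v_c1 = 1472 m/s.
At r₂: circular v_c2 = √(μ/r₂) = 4773 m/s; transfer-apogee v_a = √[μ(2/r₂ − 1/a_t)] = 3609 m/s.
Δv₂ = v_c2 − v_a = 1164 m/s.
Total Δv = Δv₁ + Δv₂ = 2636 m/s.

Δv_total ≈ 2640 m/s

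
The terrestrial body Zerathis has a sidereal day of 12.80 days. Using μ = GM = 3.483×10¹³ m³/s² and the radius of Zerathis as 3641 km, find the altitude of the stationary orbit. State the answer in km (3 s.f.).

T = 12.80 days = 1.106×10⁶ s.
A synchronous orbit has period T, so by Kepler's third law a = (μT²/4π²)^(1/3).
μT²/4π² = 3.483×10¹³ × (1.106×10⁶)² / 39.48 = 1.079×10²⁴ m³.
a = 1.026×10⁸ m = 1.0257×10⁵ km.
Altitude h = a − R = 1.0257×10⁵ − 3641 = 98927 km.

h_sync ≈ 98900 km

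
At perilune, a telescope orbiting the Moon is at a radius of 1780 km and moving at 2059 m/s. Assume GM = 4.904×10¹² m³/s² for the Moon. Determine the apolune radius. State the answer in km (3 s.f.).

r_p = 1.780×10⁶ m.
Specific energy ε = v²/2 − μ/r = -6.353×10⁵ J/kg, so a = −μ/(2ε) = 3.859×10⁶ m.
The apsides satisfy r_p + r_a = 2a, so the apolune radius is 2a − r_p = 5.939×10⁶ m = 5939.0 km.

apolune radius ≈ 5940 km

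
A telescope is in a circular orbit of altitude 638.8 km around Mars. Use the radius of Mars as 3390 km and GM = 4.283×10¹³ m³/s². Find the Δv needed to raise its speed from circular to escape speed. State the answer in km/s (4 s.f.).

r = 3390 + 638.8 = 4028.8 km = 4.0288×10⁶ m.
Circular speed v_c = √(μ/r) = 3261 m/s.
Escape speed v_esc = √(2μ/r) = √2 × v_c = 4611 m/s.
Δv = v_esc − v_c = 1351 m/s = 1.351 km/s.

Δv ≈ 1.351 km/s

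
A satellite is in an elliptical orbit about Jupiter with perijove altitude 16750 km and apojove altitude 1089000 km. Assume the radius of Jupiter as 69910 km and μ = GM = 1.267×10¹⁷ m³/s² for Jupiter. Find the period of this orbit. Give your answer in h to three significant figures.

T ≈ 76.2 h

r_p = 69910 + 16750 = 86660 km = 8.6660×10⁷ m.
r_a = 69910 + 1089000 = 1158900 km = 1.1589×10⁹ m.
Semi-major axis a = (r_p + r_a)/2 = (86660 + 1.1589×10⁶)/2 = 6.2278×10⁵ km = 6.228×10⁸ m.
By Kepler's third law T = 2π√(a³/μ) = 2π × 4.366×10⁴ = 2.743×10⁵ s.
= 76.21 h.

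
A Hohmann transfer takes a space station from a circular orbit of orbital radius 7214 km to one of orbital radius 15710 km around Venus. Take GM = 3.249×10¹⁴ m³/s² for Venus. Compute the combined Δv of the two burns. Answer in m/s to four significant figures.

r₁ = 7214 km = 7.214×10⁶ m.
r₂ = 15710 km = 1.571×10⁷ m.
Transfer ellipse a_t = (r₁ + r₂)/2 = 1.146×10⁷ m.
At r₁: circular v_c1 = √(μ/r₁) = 6711 m/s; transfer-periapsis v_p = √[μ(2/r₁ − 1/a_t)] = 7857 m/s.
Δv₁ = v_p − v_c1 = 1146 m/s.
At r₂: circular v_c2 = √(μ/r₂) = 4548 m/s; transfer-apoapsis v_a = √[μ(2/r₂ − 1/a_t)] = 3608 m/s.
Δv₂ = v_c2 − v_a = 939.8 m/s.
Total Δv = Δv₁ + Δv₂ = 2086 m/s.

Δv_total ≈ 2086 m/s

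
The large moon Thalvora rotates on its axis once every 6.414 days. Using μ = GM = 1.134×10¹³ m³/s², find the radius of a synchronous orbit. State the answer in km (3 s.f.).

T = 6.414 days = 5.542×10⁵ s.
A synchronous orbit has period T, so by Kepler's third law a = (μT²/4π²)^(1/3).
μT²/4π² = 1.134×10¹³ × (5.542×10⁵)² / 39.48 = 8.821×10²² m³.
a = 4.452×10⁷ m = 44516 km.

r_sync ≈ 44500 km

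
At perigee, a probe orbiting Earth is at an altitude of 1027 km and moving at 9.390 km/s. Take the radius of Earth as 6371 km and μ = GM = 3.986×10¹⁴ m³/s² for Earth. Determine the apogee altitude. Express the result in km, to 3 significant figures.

apogee altitude ≈ 26900 km

r_p = 6371 + 1027 = 7398.0 km = 7.398×10⁶ m.
Specific energy ε = v²/2 − μ/r = -9.793×10⁶ J/kg, so a = −μ/(2ε) = 2.035×10⁷ m.
The apsides satisfy r_p + r_a = 2a, so the apogee radius is 2a − r_p = 3.330×10⁷ m = 33303 km.
Apogee altitude = 33303 − 6371 = 26932 km.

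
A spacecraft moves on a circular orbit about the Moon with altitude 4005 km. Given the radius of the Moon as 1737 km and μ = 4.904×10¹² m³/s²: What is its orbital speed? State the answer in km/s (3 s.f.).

r = 1737 + 4005 = 5742.0 km = 5.7420×10⁶ m.
For a circular orbit v = √(μ/r) = √(4.904×10¹² / 5.742×10⁶) = √(8.541×10⁵) = 924.2 m/s.
That is 0.9242 km/s.

v ≈ 0.924 km/s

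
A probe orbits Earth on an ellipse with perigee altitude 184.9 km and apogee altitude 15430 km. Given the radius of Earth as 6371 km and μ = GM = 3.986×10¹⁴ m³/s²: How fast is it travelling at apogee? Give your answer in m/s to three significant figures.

r_p = 6371 + 184.9 = 6555.9 km = 6.5559×10⁶ m.
r_a = 6371 + 15430 = 21801 km = 2.1801×10⁷ m.
Semi-major axis a = (r_p + r_a)/2 = 14178 km = 1.418×10⁷ m.
Vis-viva: v² = μ(2/r − 1/a) = 3.986×10¹⁴ × (9.174×10⁻⁸ − 7.053×10⁻⁸) = 8.454×10⁶ m²/s².
v = 2908 m/s.

v ≈ 2910 m/s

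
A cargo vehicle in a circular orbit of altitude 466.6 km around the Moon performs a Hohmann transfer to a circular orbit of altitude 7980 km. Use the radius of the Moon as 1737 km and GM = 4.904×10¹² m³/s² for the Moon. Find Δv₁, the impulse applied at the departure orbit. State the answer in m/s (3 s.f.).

r₁ = 1737 + 466.6 = 2203.6 km = 2.2036×10⁶ m.
r₂ = 1737 + 7980 = 9717.0 km = 9.7170×10⁶ m.
Transfer ellipse a_t = (r₁ + r₂)/2 = 5.960×10⁶ m.
At r₁: circular v_c1 = √(μ/r₁) = 1492 m/s; transfer-perilune v_p = √[μ(2/r₁ − 1/a_t)] = 1905 m/s.
Δv₁ = v_p − v_c1 = 413.0 m/s.

Δv ≈ 413 m/s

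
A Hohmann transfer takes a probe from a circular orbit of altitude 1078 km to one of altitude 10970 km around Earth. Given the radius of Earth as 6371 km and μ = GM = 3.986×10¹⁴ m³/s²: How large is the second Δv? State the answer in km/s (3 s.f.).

Δv ≈ 1.08 km/s

r₁ = 6371 + 1078 = 7449.0 km = 7.4490×10⁶ m.
r₂ = 6371 + 10970 = 17341 km = 1.7341×10⁷ m.
Transfer ellipse a_t = (r₁ + r₂)/2 = 1.240×10⁷ m.
At r₁: circular v_c1 = √(μ/r₁) = 7315 m/s; transfer-perigee v_p = √[μ(2/r₁ − 1/a_t)] = 8652 m/s.
At r₂: circular v_c2 = √(μ/r₂) = 4794 m/s; transfer-apogee v_a = √[μ(2/r₂ − 1/a_t)] = 3717 m/s.
Δv₂ = v_c2 − v_a = 1078 m/s.
= 1.078 km/s.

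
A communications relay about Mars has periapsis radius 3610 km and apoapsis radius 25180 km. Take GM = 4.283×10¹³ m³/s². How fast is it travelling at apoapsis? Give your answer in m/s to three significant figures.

Semi-major axis a = (r_p + r_a)/2 = 14395 km = 1.440×10⁷ m.
Vis-viva: v² = μ(2/r − 1/a) = 4.283×10¹³ × (7.943×10⁻⁸ − 6.947×10⁻⁸) = 4.266×10⁵ m²/s².
v = 653.1 m/s.

v ≈ 653 m/s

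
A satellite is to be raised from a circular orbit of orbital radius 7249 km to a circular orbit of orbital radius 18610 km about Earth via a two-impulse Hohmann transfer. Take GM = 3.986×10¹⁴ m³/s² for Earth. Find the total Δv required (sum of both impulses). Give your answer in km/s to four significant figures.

Δv_total ≈ 2.644 km/s

r₁ = 7249 km = 7.249×10⁶ m.
r₂ = 18610 km = 1.861×10⁷ m.
Transfer ellipse a_t = (r₁ + r₂)/2 = 1.293×10⁷ m.
At r₁: circular v_c1 = √(μ/r₁) = 7415 m/s; transfer-perigee v_p = √[μ(2/r₁ − 1/a_t)] = 8896 m/s.
Δv₁ = v_p − v_c1 = 1481 m/s.
At r₂: circular v_c2 = √(μ/r₂) = 4628 m/s; transfer-apogee v_a = √[μ(2/r₂ − 1/a_t)] = 3465 m/s.
Δv₂ = v_c2 − v_a = 1163 m/s.
Total Δv = Δv₁ + Δv₂ = 2644 m/s = 2.644 km/s.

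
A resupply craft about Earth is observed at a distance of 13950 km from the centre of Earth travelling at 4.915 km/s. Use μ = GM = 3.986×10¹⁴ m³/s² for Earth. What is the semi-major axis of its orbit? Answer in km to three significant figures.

r = 1.395×10⁷ m.
Vis-viva rearranged: 1/a = 2/r − v²/μ = 1.434×10⁻⁷ − 6.061×10⁻⁸ = 8.276×10⁻⁸ m⁻¹.
a = 1.208×10⁷ m = 12083 km.

a ≈ 12100 km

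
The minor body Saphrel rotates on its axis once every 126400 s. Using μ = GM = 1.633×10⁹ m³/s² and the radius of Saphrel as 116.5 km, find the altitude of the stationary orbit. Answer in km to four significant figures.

A synchronous orbit has period T, so by Kepler's third law a = (μT²/4π²)^(1/3).
μT²/4π² = 1.633×10⁹ × (1.264×10⁵)² / 39.48 = 6.609×10¹⁷ m³.
a = 8.710×10⁵ m = 871.04 km.
Altitude h = a − R = 871.04 − 116.5 = 754.54 km.

h_sync ≈ 754.5 km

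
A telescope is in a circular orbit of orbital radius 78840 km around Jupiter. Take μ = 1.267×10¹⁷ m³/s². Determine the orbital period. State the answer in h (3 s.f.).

T ≈ 3.43 h

r = 78840 km = 7.884×10⁷ m.
Kepler's third law: T = 2π√(r³/μ) = 2π√((7.884×10⁷)³ / 1.267×10¹⁷).
r³/μ = 3.868×10⁶ s², so T = 2π × 1.967×10³ = 1.236×10⁴ s.
Converting: 1.236×10⁴ s ÷ 3600 = 3.432 h.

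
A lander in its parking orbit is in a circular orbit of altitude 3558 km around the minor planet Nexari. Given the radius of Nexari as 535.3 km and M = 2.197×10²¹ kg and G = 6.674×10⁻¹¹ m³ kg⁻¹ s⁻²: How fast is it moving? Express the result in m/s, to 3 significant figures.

μ = GM = 6.674×10⁻¹¹ × 2.197×10²¹ = 1.466×10¹¹ m³/s².
r = 535.3 + 3558 = 4093.3 km = 4.0933×10⁶ m.
For a circular orbit v = √(μ/r) = √(1.466×10¹¹ / 4.093×10⁶) = √(3.582×10⁴) = 189.3 m/s.

v ≈ 189 m/s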